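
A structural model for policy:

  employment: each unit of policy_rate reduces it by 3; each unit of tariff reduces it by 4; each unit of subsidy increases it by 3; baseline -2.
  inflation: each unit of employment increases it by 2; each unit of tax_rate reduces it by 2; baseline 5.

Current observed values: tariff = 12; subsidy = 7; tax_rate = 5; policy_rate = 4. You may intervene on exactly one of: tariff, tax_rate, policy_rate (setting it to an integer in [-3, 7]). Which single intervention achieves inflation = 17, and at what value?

Intervening on tariff: with other inputs at their observed values, inflation = -8*tariff + 9. Solving for 17 gives tariff = -1, within [-3, 7].
Intervening on tax_rate: inflation = -2*tax_rate - 77. Reaching 17 requires tax_rate = -47, outside [-3, 7].
Intervening on policy_rate: inflation = -6*policy_rate - 63. Reaching 17 requires policy_rate = -40/3, not an integer.

set tariff = -1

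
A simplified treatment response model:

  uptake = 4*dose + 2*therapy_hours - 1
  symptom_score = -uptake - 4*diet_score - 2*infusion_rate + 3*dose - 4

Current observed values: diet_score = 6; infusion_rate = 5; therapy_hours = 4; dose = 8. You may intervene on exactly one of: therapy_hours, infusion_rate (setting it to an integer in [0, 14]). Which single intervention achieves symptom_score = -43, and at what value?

Intervening on therapy_hours: symptom_score = -2*therapy_hours - 45. Reaching -43 requires therapy_hours = -1, outside [0, 14].
Intervening on infusion_rate: with other inputs at their observed values, symptom_score = -2*infusion_rate - 43. Solving for -43 gives infusion_rate = 0, within [0, 14].

set infusion_rate = 0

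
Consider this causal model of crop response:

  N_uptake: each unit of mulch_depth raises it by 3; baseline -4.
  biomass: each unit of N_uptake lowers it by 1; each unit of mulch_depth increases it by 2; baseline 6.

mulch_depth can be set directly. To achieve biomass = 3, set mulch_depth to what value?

mulch_depth = 7

Substituting into the biomass equation gives biomass = -mulch_depth + 10.
Solve -mulch_depth + 10 = 3: mulch_depth = (3 - 10) / -1 = 7.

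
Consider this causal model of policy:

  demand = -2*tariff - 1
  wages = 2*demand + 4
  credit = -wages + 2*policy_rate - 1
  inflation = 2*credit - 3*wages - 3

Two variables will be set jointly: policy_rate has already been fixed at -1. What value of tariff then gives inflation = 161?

tariff = 9

With policy_rate held at -1:
Substituting into the wages equation gives wages = -4*tariff + 2.
Substituting into the credit equation gives credit = 4*tariff - 5.
So inflation = 20*tariff - 19.
Solve 20*tariff - 19 = 161: tariff = (161 + 19) / 20 = 9.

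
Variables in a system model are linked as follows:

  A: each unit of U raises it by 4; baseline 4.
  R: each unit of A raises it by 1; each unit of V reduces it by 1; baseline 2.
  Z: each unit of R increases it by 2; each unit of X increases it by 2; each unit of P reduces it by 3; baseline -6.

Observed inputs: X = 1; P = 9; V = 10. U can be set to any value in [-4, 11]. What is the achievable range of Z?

-71 to 49

Substituting into the R equation gives R = 4*U - 4.
This gives Z = 8*U - 39.
Linear in U, so extremes are at the endpoints: U = -4 gives Z = -71; U = 11 gives Z = 49.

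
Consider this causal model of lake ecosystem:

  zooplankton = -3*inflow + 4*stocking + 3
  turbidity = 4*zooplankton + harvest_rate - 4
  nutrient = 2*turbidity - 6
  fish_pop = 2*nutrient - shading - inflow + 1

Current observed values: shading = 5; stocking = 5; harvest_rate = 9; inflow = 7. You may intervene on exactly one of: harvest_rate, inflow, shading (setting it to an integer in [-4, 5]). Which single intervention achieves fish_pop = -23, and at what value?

set harvest_rate = -4

Intervening on harvest_rate: with other inputs at their observed values, fish_pop = 4*harvest_rate - 7. Solving for -23 gives harvest_rate = -4, within [-4, 5].
Intervening on inflow: fish_pop = -49*inflow + 372. Reaching -23 requires inflow = 395/49, not an integer.
Intervening on shading: fish_pop = -shading + 34. Reaching -23 requires shading = 57, outside [-4, 5].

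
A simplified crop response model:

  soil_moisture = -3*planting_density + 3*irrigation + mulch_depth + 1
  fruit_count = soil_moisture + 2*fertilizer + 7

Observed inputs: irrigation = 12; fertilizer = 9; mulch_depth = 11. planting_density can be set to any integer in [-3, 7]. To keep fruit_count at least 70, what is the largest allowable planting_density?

planting_density = 1

Substituting into the soil_moisture equation gives soil_moisture = -3*planting_density + 48.
So fruit_count = -3*planting_density + 73.
Require -3*planting_density + 73 ≥ 70, so planting_density ≤ 1.
The largest integer in [-3, 7] satisfying this is 1.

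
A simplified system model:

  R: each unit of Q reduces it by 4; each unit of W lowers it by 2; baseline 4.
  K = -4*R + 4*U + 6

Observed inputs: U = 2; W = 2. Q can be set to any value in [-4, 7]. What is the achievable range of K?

Substituting into the R equation gives R = -4*Q.
So K = 16*Q + 14.
Linear in Q, so extremes are at the endpoints: Q = -4 gives K = -50; Q = 7 gives K = 126.

-50 to 126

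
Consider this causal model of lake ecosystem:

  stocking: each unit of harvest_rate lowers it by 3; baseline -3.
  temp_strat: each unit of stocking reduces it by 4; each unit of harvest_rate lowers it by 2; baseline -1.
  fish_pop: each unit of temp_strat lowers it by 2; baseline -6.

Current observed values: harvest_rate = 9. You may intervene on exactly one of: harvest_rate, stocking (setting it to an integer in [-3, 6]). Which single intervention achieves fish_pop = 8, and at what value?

set stocking = -3

Intervening on harvest_rate: fish_pop = -20*harvest_rate - 28. Reaching 8 requires harvest_rate = -9/5, not an integer.
Intervening on stocking: with other inputs at their observed values, fish_pop = 8*stocking + 32. Solving for 8 gives stocking = -3, within [-3, 6].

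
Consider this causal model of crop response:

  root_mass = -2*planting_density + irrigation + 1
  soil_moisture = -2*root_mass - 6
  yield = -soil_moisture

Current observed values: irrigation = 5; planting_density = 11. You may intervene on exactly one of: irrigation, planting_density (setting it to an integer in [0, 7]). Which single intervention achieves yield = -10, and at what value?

set planting_density = 7

Intervening on irrigation: yield = 2*irrigation - 36. Reaching -10 requires irrigation = 13, outside [0, 7].
Intervening on planting_density: with other inputs at their observed values, yield = -4*planting_density + 18. Solving for -10 gives planting_density = 7, within [0, 7].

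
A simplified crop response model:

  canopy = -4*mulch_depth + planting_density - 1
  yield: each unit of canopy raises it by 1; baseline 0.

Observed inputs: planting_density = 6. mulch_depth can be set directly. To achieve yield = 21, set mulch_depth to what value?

mulch_depth = -4

Substituting into the canopy equation gives canopy = -4*mulch_depth + 5.
Substituting into the yield equation gives yield = -4*mulch_depth + 5.
Solve -4*mulch_depth + 5 = 21: mulch_depth = (21 - 5) / -4 = -4.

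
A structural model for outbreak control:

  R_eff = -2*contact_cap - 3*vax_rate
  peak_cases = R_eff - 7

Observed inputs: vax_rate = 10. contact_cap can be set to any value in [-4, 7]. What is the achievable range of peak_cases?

-51 to -29

Substituting into the R_eff equation gives R_eff = -2*contact_cap - 30.
peak_cases becomes -2*contact_cap - 37.
Linear in contact_cap, so extremes are at the endpoints: contact_cap = -4 gives peak_cases = -29; contact_cap = 7 gives peak_cases = -51.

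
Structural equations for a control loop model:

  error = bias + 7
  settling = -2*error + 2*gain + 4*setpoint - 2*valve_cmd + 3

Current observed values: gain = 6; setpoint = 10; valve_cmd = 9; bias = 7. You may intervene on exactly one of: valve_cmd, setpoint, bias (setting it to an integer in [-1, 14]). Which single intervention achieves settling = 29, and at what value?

Intervening on valve_cmd: with other inputs at their observed values, settling = -2*valve_cmd + 27. Solving for 29 gives valve_cmd = -1, within [-1, 14].
Intervening on setpoint: settling = 4*setpoint - 31. Reaching 29 requires setpoint = 15, outside [-1, 14].
Intervening on bias: settling = -2*bias + 23. Reaching 29 requires bias = -3, outside [-1, 14].

set valve_cmd = -1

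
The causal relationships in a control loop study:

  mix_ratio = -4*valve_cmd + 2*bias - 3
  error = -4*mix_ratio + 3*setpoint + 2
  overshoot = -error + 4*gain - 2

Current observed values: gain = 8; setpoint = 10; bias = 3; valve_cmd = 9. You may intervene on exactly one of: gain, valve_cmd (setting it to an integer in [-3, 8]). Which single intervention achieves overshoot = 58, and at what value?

Intervening on gain: overshoot = 4*gain - 166. Reaching 58 requires gain = 56, outside [-3, 8].
Intervening on valve_cmd: with other inputs at their observed values, overshoot = -16*valve_cmd + 10. Solving for 58 gives valve_cmd = -3, within [-3, 8].

set valve_cmd = -3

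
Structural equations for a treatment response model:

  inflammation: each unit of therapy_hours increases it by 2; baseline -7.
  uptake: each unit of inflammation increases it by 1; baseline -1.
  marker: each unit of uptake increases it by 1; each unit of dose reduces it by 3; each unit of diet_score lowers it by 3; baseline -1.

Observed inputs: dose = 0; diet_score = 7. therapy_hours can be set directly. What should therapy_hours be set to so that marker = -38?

therapy_hours = -4

Substituting into the uptake equation gives uptake = 2*therapy_hours - 8.
Substituting into the marker equation gives marker = 2*therapy_hours - 30.
Solve 2*therapy_hours - 30 = -38: therapy_hours = (-38 + 30) / 2 = -4.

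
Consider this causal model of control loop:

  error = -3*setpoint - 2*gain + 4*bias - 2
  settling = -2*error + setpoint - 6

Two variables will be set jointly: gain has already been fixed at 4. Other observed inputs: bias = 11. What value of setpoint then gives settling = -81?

With gain held at 4:
Substituting into the error equation gives error = -3*setpoint + 34.
Substituting into the settling equation gives settling = 7*setpoint - 74.
Solve 7*setpoint - 74 = -81: setpoint = (-81 + 74) / 7 = -1.

setpoint = -1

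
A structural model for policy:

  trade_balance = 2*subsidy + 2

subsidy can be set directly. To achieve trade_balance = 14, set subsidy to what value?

subsidy = 6

Solve 2*subsidy + 2 = 14: subsidy = (14 - 2) / 2 = 6.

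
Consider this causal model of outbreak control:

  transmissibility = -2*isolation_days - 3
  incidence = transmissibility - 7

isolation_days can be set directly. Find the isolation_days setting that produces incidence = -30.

Substituting into the incidence equation gives incidence = -2*isolation_days - 10.
Solve -2*isolation_days - 10 = -30: isolation_days = (-30 + 10) / -2 = 10.

isolation_days = 10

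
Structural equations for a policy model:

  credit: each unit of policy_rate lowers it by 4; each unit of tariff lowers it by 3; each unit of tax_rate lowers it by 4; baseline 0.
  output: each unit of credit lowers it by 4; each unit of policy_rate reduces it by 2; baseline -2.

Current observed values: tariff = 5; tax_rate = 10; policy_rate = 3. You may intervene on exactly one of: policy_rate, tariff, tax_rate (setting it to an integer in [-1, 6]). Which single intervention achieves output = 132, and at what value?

Intervening on policy_rate: output = 14*policy_rate + 218. Reaching 132 requires policy_rate = -43/7, not an integer.
Intervening on tariff: output = 12*tariff + 200. Reaching 132 requires tariff = -17/3, not an integer.
Intervening on tax_rate: with other inputs at their observed values, output = 16*tax_rate + 100. Solving for 132 gives tax_rate = 2, within [-1, 6].

set tax_rate = 2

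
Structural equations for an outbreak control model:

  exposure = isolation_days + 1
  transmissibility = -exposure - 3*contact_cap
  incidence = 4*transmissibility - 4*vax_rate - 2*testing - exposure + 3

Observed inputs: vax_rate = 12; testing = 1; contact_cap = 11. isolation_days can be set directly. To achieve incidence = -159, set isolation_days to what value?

Substituting into the transmissibility equation gives transmissibility = -isolation_days - 34.
So incidence = -5*isolation_days - 184.
Solve -5*isolation_days - 184 = -159: isolation_days = (-159 + 184) / -5 = -5.

isolation_days = -5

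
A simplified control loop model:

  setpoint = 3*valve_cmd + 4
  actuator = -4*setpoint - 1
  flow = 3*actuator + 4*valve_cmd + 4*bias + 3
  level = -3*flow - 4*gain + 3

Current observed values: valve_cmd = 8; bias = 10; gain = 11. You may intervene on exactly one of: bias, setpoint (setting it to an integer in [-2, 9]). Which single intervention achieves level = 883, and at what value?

Intervening on bias: with other inputs at their observed values, level = -12*bias + 871. Solving for 883 gives bias = -1, within [-2, 9].
Intervening on setpoint: level = 36*setpoint - 257. Reaching 883 requires setpoint = 95/3, not an integer.

set bias = -1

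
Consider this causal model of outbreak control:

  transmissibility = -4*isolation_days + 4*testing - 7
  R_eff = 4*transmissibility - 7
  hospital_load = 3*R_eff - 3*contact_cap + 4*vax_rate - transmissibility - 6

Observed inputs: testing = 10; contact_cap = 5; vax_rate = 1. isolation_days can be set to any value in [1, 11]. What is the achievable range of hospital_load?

-159 to 281

Substituting into the transmissibility equation gives transmissibility = -4*isolation_days + 33.
This gives R_eff = -16*isolation_days + 125.
hospital_load becomes -44*isolation_days + 325.
Linear in isolation_days, so extremes are at the endpoints: isolation_days = 1 gives hospital_load = 281; isolation_days = 11 gives hospital_load = -159.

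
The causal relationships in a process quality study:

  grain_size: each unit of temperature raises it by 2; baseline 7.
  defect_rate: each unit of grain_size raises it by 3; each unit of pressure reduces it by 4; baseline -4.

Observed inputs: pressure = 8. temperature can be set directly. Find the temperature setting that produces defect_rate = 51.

temperature = 11

Substituting into the defect_rate equation gives defect_rate = 6*temperature - 15.
Solve 6*temperature - 15 = 51: temperature = (51 + 15) / 6 = 11.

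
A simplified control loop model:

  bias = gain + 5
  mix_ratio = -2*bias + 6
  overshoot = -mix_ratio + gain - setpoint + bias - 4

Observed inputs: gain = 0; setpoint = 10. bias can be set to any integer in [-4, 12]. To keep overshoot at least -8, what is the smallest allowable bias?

bias = 4

Intervening on bias fixes its value directly, overriding its dependence on gain.
Substituting into the overshoot equation gives overshoot = 3*bias - 20.
Require 3*bias - 20 ≥ -8, so bias ≥ 4.
The smallest integer in [-4, 12] satisfying this is 4.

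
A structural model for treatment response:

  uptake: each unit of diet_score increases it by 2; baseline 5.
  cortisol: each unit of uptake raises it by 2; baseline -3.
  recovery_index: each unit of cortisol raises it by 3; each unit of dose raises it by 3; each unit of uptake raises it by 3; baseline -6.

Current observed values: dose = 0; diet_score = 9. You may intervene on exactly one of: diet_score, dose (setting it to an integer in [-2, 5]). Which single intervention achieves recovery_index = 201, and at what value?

set dose = 3

Intervening on diet_score: recovery_index = 18*diet_score + 30. Reaching 201 requires diet_score = 19/2, not an integer.
Intervening on dose: with other inputs at their observed values, recovery_index = 3*dose + 192. Solving for 201 gives dose = 3, within [-2, 5].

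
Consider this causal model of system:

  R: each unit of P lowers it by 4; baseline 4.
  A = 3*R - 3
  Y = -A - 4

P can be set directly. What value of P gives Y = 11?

Substituting into the A equation gives A = -12*P + 9.
So Y = 12*P - 13.
Solve 12*P - 13 = 11: P = (11 + 13) / 12 = 2.

P = 2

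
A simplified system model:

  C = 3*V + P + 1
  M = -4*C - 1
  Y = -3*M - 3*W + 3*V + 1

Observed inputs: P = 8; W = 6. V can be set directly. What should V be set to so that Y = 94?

Substituting into the C equation gives C = 3*V + 9.
Substituting into the M equation gives M = -12*V - 37.
So Y = 39*V + 94.
Solve 39*V + 94 = 94: V = (94 - 94) / 39 = 0.

V = 0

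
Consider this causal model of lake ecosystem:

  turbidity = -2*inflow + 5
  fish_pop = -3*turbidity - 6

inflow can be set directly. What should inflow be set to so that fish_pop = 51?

inflow = 12

Substituting into the fish_pop equation gives fish_pop = 6*inflow - 21.
Solve 6*inflow - 21 = 51: inflow = (51 + 21) / 6 = 12.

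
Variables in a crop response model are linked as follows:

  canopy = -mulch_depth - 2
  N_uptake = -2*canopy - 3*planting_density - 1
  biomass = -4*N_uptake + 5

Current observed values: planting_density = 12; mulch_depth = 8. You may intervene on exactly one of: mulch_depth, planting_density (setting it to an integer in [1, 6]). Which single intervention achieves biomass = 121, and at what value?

Intervening on mulch_depth: with other inputs at their observed values, biomass = -8*mulch_depth + 137. Solving for 121 gives mulch_depth = 2, within [1, 6].
Intervening on planting_density: biomass = 12*planting_density - 71. Reaching 121 requires planting_density = 16, outside [1, 6].

set mulch_depth = 2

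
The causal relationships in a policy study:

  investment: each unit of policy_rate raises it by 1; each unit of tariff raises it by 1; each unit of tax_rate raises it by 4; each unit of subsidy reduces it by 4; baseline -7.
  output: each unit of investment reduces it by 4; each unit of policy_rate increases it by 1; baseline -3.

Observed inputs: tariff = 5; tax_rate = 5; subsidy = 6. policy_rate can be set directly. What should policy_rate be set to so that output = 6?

Substituting into the investment equation gives investment = policy_rate - 6.
Substituting into the output equation gives output = -3*policy_rate + 21.
Solve -3*policy_rate + 21 = 6: policy_rate = (6 - 21) / -3 = 5.

policy_rate = 5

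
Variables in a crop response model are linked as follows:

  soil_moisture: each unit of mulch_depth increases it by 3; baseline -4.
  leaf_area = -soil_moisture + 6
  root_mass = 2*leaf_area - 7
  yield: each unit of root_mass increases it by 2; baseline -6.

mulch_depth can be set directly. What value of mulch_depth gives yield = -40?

mulch_depth = 5

Substituting into the leaf_area equation gives leaf_area = -3*mulch_depth + 10.
Substituting into the root_mass equation gives root_mass = -6*mulch_depth + 13.
Substituting into the yield equation gives yield = -12*mulch_depth + 20.
Solve -12*mulch_depth + 20 = -40: mulch_depth = (-40 - 20) / -12 = 5.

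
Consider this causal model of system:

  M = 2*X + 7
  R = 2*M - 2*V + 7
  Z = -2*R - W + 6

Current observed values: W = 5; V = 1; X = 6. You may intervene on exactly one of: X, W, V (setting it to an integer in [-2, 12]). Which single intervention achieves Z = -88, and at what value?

set W = 8

Intervening on X: Z = -8*X - 37. Reaching -88 requires X = 51/8, not an integer.
Intervening on W: with other inputs at their observed values, Z = -W - 80. Solving for -88 gives W = 8, within [-2, 12].
Intervening on V: Z = 4*V - 89. Reaching -88 requires V = 1/4, not an integer.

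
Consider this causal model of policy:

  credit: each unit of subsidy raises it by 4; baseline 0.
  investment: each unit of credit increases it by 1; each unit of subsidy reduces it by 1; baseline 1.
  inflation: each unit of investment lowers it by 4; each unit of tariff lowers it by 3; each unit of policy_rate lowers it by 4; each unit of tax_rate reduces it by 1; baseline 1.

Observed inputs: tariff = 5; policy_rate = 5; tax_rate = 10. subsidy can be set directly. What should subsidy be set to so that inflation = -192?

subsidy = 12

Substituting into the investment equation gives investment = 3*subsidy + 1.
Substituting into the inflation equation gives inflation = -12*subsidy - 48.
Solve -12*subsidy - 48 = -192: subsidy = (-192 + 48) / -12 = 12.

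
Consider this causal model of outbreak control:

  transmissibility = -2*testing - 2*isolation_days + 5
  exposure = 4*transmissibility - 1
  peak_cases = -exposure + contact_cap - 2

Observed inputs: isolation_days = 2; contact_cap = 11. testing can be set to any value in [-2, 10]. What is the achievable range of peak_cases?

-10 to 86

Substituting into the transmissibility equation gives transmissibility = -2*testing + 1.
This gives exposure = -8*testing + 3.
Substituting into the peak_cases equation gives peak_cases = 8*testing + 6.
Linear in testing, so extremes are at the endpoints: testing = -2 gives peak_cases = -10; testing = 10 gives peak_cases = 86.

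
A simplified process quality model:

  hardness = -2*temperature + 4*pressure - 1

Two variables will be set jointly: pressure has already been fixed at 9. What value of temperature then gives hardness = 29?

With pressure held at 9:
Substituting into the hardness equation gives hardness = -2*temperature + 35.
Solve -2*temperature + 35 = 29: temperature = (29 - 35) / -2 = 3.

temperature = 3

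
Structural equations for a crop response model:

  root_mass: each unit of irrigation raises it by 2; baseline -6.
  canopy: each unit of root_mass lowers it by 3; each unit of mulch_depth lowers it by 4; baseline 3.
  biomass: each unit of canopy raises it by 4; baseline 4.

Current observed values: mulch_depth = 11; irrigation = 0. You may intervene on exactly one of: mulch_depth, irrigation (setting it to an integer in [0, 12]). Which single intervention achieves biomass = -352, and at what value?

set irrigation = 11

Intervening on mulch_depth: biomass = -16*mulch_depth + 88. Reaching -352 requires mulch_depth = 55/2, not an integer.
Intervening on irrigation: with other inputs at their observed values, biomass = -24*irrigation - 88. Solving for -352 gives irrigation = 11, within [0, 12].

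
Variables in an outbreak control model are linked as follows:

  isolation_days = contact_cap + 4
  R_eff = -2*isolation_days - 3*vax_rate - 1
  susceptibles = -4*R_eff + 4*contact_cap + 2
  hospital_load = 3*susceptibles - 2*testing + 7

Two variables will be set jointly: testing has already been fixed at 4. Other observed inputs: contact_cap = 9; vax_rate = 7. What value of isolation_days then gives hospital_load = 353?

isolation_days = -1

With testing held at 4:
Intervening on isolation_days fixes its value directly, overriding its dependence on contact_cap.
Substituting into the R_eff equation gives R_eff = -2*isolation_days - 22.
Substituting into the susceptibles equation gives susceptibles = 8*isolation_days + 126.
This gives hospital_load = 24*isolation_days + 377.
Solve 24*isolation_days + 377 = 353: isolation_days = (353 - 377) / 24 = -1.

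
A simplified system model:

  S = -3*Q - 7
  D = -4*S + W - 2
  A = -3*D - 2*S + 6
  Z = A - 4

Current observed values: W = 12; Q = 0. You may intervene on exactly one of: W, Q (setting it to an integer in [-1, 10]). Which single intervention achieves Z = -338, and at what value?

set Q = 8

Intervening on W: Z = -3*W - 62. Reaching -338 requires W = 92, outside [-1, 10].
Intervening on Q: with other inputs at their observed values, Z = -30*Q - 98. Solving for -338 gives Q = 8, within [-1, 10].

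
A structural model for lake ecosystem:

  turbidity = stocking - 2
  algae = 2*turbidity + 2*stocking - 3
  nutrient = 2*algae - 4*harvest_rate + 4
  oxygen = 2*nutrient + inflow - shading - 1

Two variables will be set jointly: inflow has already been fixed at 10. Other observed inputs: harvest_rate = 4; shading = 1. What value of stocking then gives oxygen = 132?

With inflow held at 10:
Substituting into the algae equation gives algae = 4*stocking - 7.
So nutrient = 8*stocking - 26.
Substituting into the oxygen equation gives oxygen = 16*stocking - 44.
Solve 16*stocking - 44 = 132: stocking = (132 + 44) / 16 = 11.

stocking = 11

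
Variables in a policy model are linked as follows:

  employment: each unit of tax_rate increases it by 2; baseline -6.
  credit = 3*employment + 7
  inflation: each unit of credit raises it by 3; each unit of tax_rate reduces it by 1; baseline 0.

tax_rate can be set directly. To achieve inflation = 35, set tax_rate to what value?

tax_rate = 4

Substituting into the credit equation gives credit = 6*tax_rate - 11.
This gives inflation = 17*tax_rate - 33.
Solve 17*tax_rate - 33 = 35: tax_rate = (35 + 33) / 17 = 4.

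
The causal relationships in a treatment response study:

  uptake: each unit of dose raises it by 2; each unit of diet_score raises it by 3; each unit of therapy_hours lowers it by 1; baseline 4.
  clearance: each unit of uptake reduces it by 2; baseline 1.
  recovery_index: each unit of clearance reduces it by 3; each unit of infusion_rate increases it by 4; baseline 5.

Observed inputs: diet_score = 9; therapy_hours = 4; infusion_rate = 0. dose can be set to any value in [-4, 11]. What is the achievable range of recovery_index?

116 to 296

Substituting into the uptake equation gives uptake = 2*dose + 27.
clearance becomes -4*dose - 53.
recovery_index becomes 12*dose + 164.
Linear in dose, so extremes are at the endpoints: dose = -4 gives recovery_index = 116; dose = 11 gives recovery_index = 296.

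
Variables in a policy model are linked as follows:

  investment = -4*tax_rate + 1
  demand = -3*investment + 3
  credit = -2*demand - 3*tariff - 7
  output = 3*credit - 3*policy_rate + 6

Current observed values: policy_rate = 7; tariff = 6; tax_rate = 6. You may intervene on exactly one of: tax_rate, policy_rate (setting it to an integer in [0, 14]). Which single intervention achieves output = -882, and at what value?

Intervening on tax_rate: with other inputs at their observed values, output = -72*tax_rate - 90. Solving for -882 gives tax_rate = 11, within [0, 14].
Intervening on policy_rate: output = -3*policy_rate - 501. Reaching -882 requires policy_rate = 127, outside [0, 14].

set tax_rate = 11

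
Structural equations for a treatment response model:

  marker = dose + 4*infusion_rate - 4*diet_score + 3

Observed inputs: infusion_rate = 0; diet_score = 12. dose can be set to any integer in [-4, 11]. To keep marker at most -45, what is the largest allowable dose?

dose = 0

Substituting into the marker equation gives marker = dose - 45.
Require dose - 45 ≤ -45, so dose ≤ 0.
The largest integer in [-4, 11] satisfying this is 0.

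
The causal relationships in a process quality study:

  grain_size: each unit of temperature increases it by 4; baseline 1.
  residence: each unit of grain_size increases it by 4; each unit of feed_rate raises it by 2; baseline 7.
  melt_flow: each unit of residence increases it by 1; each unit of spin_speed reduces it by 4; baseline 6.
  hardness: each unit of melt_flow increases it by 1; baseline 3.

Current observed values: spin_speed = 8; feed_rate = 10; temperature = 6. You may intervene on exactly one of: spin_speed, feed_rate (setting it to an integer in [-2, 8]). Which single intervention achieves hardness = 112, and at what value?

Intervening on spin_speed: with other inputs at their observed values, hardness = -4*spin_speed + 136. Solving for 112 gives spin_speed = 6, within [-2, 8].
Intervening on feed_rate: hardness = 2*feed_rate + 84. Reaching 112 requires feed_rate = 14, outside [-2, 8].

set spin_speed = 6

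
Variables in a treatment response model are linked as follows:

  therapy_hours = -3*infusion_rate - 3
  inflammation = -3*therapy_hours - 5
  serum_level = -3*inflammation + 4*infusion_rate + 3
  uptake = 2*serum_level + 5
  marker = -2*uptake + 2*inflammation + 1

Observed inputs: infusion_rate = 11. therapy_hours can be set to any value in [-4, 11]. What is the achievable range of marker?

-729 to -99

Intervening on therapy_hours fixes its value directly, overriding its dependence on infusion_rate.
Substituting into the serum_level equation gives serum_level = 9*therapy_hours + 62.
Substituting into the uptake equation gives uptake = 18*therapy_hours + 129.
marker becomes -42*therapy_hours - 267.
Linear in therapy_hours, so extremes are at the endpoints: therapy_hours = -4 gives marker = -99; therapy_hours = 11 gives marker = -729.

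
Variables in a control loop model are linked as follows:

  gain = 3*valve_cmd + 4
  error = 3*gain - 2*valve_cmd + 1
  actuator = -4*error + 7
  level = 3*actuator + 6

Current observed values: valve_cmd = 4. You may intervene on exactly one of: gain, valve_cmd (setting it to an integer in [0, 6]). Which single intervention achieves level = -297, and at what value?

Intervening on gain: level = -36*gain + 111. Reaching -297 requires gain = 34/3, not an integer.
Intervening on valve_cmd: with other inputs at their observed values, level = -84*valve_cmd - 129. Solving for -297 gives valve_cmd = 2, within [0, 6].

set valve_cmd = 2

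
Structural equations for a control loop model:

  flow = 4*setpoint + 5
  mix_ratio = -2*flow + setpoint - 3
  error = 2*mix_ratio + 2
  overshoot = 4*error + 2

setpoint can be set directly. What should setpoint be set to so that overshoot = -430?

setpoint = 6

Substituting into the mix_ratio equation gives mix_ratio = -7*setpoint - 13.
error becomes -14*setpoint - 24.
So overshoot = -56*setpoint - 94.
Solve -56*setpoint - 94 = -430: setpoint = (-430 + 94) / -56 = 6.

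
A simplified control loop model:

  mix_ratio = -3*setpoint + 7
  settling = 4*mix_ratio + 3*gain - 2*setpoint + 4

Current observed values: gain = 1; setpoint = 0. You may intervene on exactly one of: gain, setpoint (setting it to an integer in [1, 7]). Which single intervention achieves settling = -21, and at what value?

Intervening on gain: settling = 3*gain + 32. Reaching -21 requires gain = -53/3, not an integer.
Intervening on setpoint: with other inputs at their observed values, settling = -14*setpoint + 35. Solving for -21 gives setpoint = 4, within [1, 7].

set setpoint = 4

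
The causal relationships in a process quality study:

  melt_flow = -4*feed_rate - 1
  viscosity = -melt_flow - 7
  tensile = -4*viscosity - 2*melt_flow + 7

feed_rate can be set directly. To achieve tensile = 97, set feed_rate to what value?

Substituting into the viscosity equation gives viscosity = 4*feed_rate - 6.
So tensile = -8*feed_rate + 33.
Solve -8*feed_rate + 33 = 97: feed_rate = (97 - 33) / -8 = -8.

feed_rate = -8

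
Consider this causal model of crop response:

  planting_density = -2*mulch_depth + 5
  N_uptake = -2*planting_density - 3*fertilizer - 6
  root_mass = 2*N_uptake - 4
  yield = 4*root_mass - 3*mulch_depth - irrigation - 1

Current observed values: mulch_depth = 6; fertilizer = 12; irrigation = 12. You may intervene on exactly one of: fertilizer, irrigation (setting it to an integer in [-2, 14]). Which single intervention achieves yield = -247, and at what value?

set fertilizer = 11

Intervening on fertilizer: with other inputs at their observed values, yield = -24*fertilizer + 17. Solving for -247 gives fertilizer = 11, within [-2, 14].
Intervening on irrigation: yield = -irrigation - 259. Reaching -247 requires irrigation = -12, outside [-2, 14].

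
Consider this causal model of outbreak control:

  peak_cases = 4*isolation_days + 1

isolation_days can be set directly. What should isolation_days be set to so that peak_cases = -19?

isolation_days = -5

Solve 4*isolation_days + 1 = -19: isolation_days = (-19 - 1) / 4 = -5.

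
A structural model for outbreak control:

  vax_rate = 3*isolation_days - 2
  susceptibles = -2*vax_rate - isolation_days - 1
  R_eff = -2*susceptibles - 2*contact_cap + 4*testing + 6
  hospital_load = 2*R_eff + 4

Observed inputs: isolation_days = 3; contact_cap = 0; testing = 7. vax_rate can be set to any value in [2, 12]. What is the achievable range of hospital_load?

104 to 184

Intervening on vax_rate fixes its value directly, overriding its dependence on isolation_days.
Substituting into the susceptibles equation gives susceptibles = -2*vax_rate - 4.
This gives R_eff = 4*vax_rate + 42.
Substituting into the hospital_load equation gives hospital_load = 8*vax_rate + 88.
Linear in vax_rate, so extremes are at the endpoints: vax_rate = 2 gives hospital_load = 104; vax_rate = 12 gives hospital_load = 184.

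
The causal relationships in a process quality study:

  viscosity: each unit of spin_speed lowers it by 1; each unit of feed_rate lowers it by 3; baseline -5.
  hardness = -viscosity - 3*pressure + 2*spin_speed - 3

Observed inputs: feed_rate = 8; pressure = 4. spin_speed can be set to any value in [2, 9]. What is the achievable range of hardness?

Substituting into the viscosity equation gives viscosity = -spin_speed - 29.
Substituting into the hardness equation gives hardness = 3*spin_speed + 14.
Linear in spin_speed, so extremes are at the endpoints: spin_speed = 2 gives hardness = 20; spin_speed = 9 gives hardness = 41.

20 to 41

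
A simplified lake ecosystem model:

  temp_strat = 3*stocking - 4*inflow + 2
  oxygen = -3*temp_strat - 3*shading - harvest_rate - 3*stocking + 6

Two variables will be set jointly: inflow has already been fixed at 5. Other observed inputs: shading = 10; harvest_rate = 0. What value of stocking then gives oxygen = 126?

With inflow held at 5:
Substituting into the temp_strat equation gives temp_strat = 3*stocking - 18.
Substituting into the oxygen equation gives oxygen = -12*stocking + 30.
Solve -12*stocking + 30 = 126: stocking = (126 - 30) / -12 = -8.

stocking = -8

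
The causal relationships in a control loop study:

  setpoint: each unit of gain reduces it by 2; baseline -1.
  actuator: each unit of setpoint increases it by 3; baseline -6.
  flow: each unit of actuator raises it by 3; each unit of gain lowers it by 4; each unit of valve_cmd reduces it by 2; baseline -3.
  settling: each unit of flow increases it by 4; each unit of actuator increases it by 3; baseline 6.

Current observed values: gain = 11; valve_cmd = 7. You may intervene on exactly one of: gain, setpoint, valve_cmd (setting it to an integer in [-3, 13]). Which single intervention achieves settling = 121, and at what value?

set gain = -3

Intervening on gain: with other inputs at their observed values, settling = -106*gain - 197. Solving for 121 gives gain = -3, within [-3, 13].
Intervening on setpoint: settling = 45*setpoint - 328. Reaching 121 requires setpoint = 449/45, not an integer.
Intervening on valve_cmd: settling = -8*valve_cmd - 1307. Reaching 121 requires valve_cmd = -357/2, not an integer.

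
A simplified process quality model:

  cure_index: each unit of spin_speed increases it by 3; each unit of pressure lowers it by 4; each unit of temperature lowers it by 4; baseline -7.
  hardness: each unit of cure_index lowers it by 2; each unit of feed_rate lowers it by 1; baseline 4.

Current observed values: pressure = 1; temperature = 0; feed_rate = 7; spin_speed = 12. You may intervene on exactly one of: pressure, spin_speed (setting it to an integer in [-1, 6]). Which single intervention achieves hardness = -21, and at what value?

Intervening on pressure: with other inputs at their observed values, hardness = 8*pressure - 61. Solving for -21 gives pressure = 5, within [-1, 6].
Intervening on spin_speed: hardness = -6*spin_speed + 19. Reaching -21 requires spin_speed = 20/3, not an integer.

set pressure = 5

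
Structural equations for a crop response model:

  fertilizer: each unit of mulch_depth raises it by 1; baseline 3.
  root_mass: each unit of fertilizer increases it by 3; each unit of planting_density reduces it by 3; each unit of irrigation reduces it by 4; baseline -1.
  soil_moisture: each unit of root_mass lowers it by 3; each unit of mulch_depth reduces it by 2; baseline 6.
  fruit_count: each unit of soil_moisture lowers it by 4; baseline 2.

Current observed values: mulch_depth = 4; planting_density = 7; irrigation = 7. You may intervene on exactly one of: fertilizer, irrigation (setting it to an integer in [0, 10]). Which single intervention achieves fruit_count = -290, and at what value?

Intervening on fertilizer: fruit_count = 36*fertilizer - 590. Reaching -290 requires fertilizer = 25/3, not an integer.
Intervening on irrigation: with other inputs at their observed values, fruit_count = -48*irrigation - 2. Solving for -290 gives irrigation = 6, within [0, 10].

set irrigation = 6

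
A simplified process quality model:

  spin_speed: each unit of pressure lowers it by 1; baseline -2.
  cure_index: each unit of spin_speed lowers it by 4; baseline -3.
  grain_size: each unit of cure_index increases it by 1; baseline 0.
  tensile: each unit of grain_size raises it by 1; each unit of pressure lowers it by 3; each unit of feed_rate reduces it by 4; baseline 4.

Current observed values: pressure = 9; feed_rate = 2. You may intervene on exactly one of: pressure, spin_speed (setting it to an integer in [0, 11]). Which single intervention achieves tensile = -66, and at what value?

Intervening on pressure: tensile = pressure + 1. Reaching -66 requires pressure = -67, outside [0, 11].
Intervening on spin_speed: with other inputs at their observed values, tensile = -4*spin_speed - 34. Solving for -66 gives spin_speed = 8, within [0, 11].

set spin_speed = 8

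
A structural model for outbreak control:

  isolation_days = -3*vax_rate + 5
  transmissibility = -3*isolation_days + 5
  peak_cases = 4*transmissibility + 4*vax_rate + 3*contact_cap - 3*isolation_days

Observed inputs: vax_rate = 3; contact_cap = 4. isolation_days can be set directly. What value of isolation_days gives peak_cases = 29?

isolation_days = 1

Intervening on isolation_days fixes its value directly, overriding its dependence on vax_rate.
Substituting into the peak_cases equation gives peak_cases = -15*isolation_days + 44.
Solve -15*isolation_days + 44 = 29: isolation_days = (29 - 44) / -15 = 1.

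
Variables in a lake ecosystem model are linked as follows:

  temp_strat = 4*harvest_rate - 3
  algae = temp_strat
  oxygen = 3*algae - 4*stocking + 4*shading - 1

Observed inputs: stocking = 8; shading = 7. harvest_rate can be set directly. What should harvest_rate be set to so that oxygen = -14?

harvest_rate = 0

Substituting into the algae equation gives algae = 4*harvest_rate - 3.
This gives oxygen = 12*harvest_rate - 14.
Solve 12*harvest_rate - 14 = -14: harvest_rate = (-14 + 14) / 12 = 0.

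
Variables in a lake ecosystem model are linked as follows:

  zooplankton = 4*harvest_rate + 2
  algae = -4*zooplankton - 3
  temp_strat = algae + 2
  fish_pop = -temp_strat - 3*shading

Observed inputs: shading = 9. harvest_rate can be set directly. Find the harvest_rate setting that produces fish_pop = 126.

harvest_rate = 9

Substituting into the algae equation gives algae = -16*harvest_rate - 11.
So temp_strat = -16*harvest_rate - 9.
Substituting into the fish_pop equation gives fish_pop = 16*harvest_rate - 18.
Solve 16*harvest_rate - 18 = 126: harvest_rate = (126 + 18) / 16 = 9.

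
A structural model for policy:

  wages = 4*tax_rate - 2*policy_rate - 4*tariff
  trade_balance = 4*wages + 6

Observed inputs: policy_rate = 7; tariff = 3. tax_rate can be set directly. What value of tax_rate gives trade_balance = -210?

Substituting into the wages equation gives wages = 4*tax_rate - 26.
Substituting into the trade_balance equation gives trade_balance = 16*tax_rate - 98.
Solve 16*tax_rate - 98 = -210: tax_rate = (-210 + 98) / 16 = -7.

tax_rate = -7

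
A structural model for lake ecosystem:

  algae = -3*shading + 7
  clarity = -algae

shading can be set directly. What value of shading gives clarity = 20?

shading = 9

Substituting into the clarity equation gives clarity = 3*shading - 7.
Solve 3*shading - 7 = 20: shading = (20 + 7) / 3 = 9.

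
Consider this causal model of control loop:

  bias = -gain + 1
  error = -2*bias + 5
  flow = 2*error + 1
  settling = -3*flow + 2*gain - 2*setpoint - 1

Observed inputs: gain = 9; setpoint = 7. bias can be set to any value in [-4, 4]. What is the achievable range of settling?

Intervening on bias fixes its value directly, overriding its dependence on gain.
Substituting into the flow equation gives flow = -4*bias + 11.
This gives settling = 12*bias - 30.
Linear in bias, so extremes are at the endpoints: bias = -4 gives settling = -78; bias = 4 gives settling = 18.

-78 to 18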